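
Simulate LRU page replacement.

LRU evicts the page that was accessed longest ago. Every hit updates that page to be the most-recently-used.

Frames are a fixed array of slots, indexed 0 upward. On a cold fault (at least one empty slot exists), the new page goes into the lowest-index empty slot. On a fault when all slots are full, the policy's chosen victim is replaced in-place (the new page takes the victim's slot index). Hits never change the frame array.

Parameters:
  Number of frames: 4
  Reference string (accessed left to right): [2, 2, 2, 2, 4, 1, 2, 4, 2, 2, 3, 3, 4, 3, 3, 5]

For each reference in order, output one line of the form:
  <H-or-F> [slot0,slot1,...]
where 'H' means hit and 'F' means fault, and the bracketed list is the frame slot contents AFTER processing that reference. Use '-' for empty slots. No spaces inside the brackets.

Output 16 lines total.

F [2,-,-,-]
H [2,-,-,-]
H [2,-,-,-]
H [2,-,-,-]
F [2,4,-,-]
F [2,4,1,-]
H [2,4,1,-]
H [2,4,1,-]
H [2,4,1,-]
H [2,4,1,-]
F [2,4,1,3]
H [2,4,1,3]
H [2,4,1,3]
H [2,4,1,3]
H [2,4,1,3]
F [2,4,5,3]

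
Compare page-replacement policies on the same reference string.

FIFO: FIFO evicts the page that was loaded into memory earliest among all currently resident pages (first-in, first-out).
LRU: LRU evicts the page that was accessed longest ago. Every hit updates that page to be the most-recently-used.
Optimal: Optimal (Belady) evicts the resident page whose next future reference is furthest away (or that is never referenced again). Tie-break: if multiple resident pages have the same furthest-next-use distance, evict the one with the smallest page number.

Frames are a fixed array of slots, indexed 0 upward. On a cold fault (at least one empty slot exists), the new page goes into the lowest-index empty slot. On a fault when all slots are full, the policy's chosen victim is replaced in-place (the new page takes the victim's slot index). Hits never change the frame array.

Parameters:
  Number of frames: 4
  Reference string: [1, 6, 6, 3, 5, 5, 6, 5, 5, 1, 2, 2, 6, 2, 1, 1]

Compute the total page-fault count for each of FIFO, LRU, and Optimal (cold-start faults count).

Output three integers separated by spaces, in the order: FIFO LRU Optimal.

Answer: 6 5 5

Derivation:
--- FIFO ---
  step 0: ref 1 -> FAULT, frames=[1,-,-,-] (faults so far: 1)
  step 1: ref 6 -> FAULT, frames=[1,6,-,-] (faults so far: 2)
  step 2: ref 6 -> HIT, frames=[1,6,-,-] (faults so far: 2)
  step 3: ref 3 -> FAULT, frames=[1,6,3,-] (faults so far: 3)
  step 4: ref 5 -> FAULT, frames=[1,6,3,5] (faults so far: 4)
  step 5: ref 5 -> HIT, frames=[1,6,3,5] (faults so far: 4)
  step 6: ref 6 -> HIT, frames=[1,6,3,5] (faults so far: 4)
  step 7: ref 5 -> HIT, frames=[1,6,3,5] (faults so far: 4)
  step 8: ref 5 -> HIT, frames=[1,6,3,5] (faults so far: 4)
  step 9: ref 1 -> HIT, frames=[1,6,3,5] (faults so far: 4)
  step 10: ref 2 -> FAULT, evict 1, frames=[2,6,3,5] (faults so far: 5)
  step 11: ref 2 -> HIT, frames=[2,6,3,5] (faults so far: 5)
  step 12: ref 6 -> HIT, frames=[2,6,3,5] (faults so far: 5)
  step 13: ref 2 -> HIT, frames=[2,6,3,5] (faults so far: 5)
  step 14: ref 1 -> FAULT, evict 6, frames=[2,1,3,5] (faults so far: 6)
  step 15: ref 1 -> HIT, frames=[2,1,3,5] (faults so far: 6)
  FIFO total faults: 6
--- LRU ---
  step 0: ref 1 -> FAULT, frames=[1,-,-,-] (faults so far: 1)
  step 1: ref 6 -> FAULT, frames=[1,6,-,-] (faults so far: 2)
  step 2: ref 6 -> HIT, frames=[1,6,-,-] (faults so far: 2)
  step 3: ref 3 -> FAULT, frames=[1,6,3,-] (faults so far: 3)
  step 4: ref 5 -> FAULT, frames=[1,6,3,5] (faults so far: 4)
  step 5: ref 5 -> HIT, frames=[1,6,3,5] (faults so far: 4)
  step 6: ref 6 -> HIT, frames=[1,6,3,5] (faults so far: 4)
  step 7: ref 5 -> HIT, frames=[1,6,3,5] (faults so far: 4)
  step 8: ref 5 -> HIT, frames=[1,6,3,5] (faults so far: 4)
  step 9: ref 1 -> HIT, frames=[1,6,3,5] (faults so far: 4)
  step 10: ref 2 -> FAULT, evict 3, frames=[1,6,2,5] (faults so far: 5)
  step 11: ref 2 -> HIT, frames=[1,6,2,5] (faults so far: 5)
  step 12: ref 6 -> HIT, frames=[1,6,2,5] (faults so far: 5)
  step 13: ref 2 -> HIT, frames=[1,6,2,5] (faults so far: 5)
  step 14: ref 1 -> HIT, frames=[1,6,2,5] (faults so far: 5)
  step 15: ref 1 -> HIT, frames=[1,6,2,5] (faults so far: 5)
  LRU total faults: 5
--- Optimal ---
  step 0: ref 1 -> FAULT, frames=[1,-,-,-] (faults so far: 1)
  step 1: ref 6 -> FAULT, frames=[1,6,-,-] (faults so far: 2)
  step 2: ref 6 -> HIT, frames=[1,6,-,-] (faults so far: 2)
  step 3: ref 3 -> FAULT, frames=[1,6,3,-] (faults so far: 3)
  step 4: ref 5 -> FAULT, frames=[1,6,3,5] (faults so far: 4)
  step 5: ref 5 -> HIT, frames=[1,6,3,5] (faults so far: 4)
  step 6: ref 6 -> HIT, frames=[1,6,3,5] (faults so far: 4)
  step 7: ref 5 -> HIT, frames=[1,6,3,5] (faults so far: 4)
  step 8: ref 5 -> HIT, frames=[1,6,3,5] (faults so far: 4)
  step 9: ref 1 -> HIT, frames=[1,6,3,5] (faults so far: 4)
  step 10: ref 2 -> FAULT, evict 3, frames=[1,6,2,5] (faults so far: 5)
  step 11: ref 2 -> HIT, frames=[1,6,2,5] (faults so far: 5)
  step 12: ref 6 -> HIT, frames=[1,6,2,5] (faults so far: 5)
  step 13: ref 2 -> HIT, frames=[1,6,2,5] (faults so far: 5)
  step 14: ref 1 -> HIT, frames=[1,6,2,5] (faults so far: 5)
  step 15: ref 1 -> HIT, frames=[1,6,2,5] (faults so far: 5)
  Optimal total faults: 5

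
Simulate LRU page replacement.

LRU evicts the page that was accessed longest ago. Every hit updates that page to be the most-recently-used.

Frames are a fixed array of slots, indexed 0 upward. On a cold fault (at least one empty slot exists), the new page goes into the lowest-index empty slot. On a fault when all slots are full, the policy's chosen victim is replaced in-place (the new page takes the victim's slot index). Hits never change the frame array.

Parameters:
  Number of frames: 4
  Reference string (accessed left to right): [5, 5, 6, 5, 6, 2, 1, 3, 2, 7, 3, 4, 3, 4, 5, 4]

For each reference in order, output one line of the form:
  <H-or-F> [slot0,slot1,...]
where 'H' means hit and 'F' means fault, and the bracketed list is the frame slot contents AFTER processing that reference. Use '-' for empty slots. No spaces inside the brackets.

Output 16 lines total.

F [5,-,-,-]
H [5,-,-,-]
F [5,6,-,-]
H [5,6,-,-]
H [5,6,-,-]
F [5,6,2,-]
F [5,6,2,1]
F [3,6,2,1]
H [3,6,2,1]
F [3,7,2,1]
H [3,7,2,1]
F [3,7,2,4]
H [3,7,2,4]
H [3,7,2,4]
F [3,7,5,4]
H [3,7,5,4]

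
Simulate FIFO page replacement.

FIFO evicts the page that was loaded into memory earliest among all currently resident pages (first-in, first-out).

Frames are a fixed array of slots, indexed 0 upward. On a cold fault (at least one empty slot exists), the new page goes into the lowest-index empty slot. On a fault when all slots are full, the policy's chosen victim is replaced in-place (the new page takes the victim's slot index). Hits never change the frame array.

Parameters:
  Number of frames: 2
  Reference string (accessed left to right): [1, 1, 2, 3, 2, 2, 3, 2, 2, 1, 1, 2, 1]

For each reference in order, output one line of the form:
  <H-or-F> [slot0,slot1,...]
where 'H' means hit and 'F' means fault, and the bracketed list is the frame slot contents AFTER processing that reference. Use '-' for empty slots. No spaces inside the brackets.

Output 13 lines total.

F [1,-]
H [1,-]
F [1,2]
F [3,2]
H [3,2]
H [3,2]
H [3,2]
H [3,2]
H [3,2]
F [3,1]
H [3,1]
F [2,1]
H [2,1]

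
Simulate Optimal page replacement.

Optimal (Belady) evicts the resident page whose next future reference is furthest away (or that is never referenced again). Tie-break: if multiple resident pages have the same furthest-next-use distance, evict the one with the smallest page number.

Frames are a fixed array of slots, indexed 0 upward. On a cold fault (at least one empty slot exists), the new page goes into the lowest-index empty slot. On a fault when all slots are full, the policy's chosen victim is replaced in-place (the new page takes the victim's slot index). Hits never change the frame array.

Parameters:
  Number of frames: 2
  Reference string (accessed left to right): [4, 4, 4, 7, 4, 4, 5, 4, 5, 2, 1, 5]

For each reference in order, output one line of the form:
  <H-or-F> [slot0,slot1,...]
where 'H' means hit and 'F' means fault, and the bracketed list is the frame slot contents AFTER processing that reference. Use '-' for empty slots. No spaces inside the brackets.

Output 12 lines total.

F [4,-]
H [4,-]
H [4,-]
F [4,7]
H [4,7]
H [4,7]
F [4,5]
H [4,5]
H [4,5]
F [2,5]
F [1,5]
H [1,5]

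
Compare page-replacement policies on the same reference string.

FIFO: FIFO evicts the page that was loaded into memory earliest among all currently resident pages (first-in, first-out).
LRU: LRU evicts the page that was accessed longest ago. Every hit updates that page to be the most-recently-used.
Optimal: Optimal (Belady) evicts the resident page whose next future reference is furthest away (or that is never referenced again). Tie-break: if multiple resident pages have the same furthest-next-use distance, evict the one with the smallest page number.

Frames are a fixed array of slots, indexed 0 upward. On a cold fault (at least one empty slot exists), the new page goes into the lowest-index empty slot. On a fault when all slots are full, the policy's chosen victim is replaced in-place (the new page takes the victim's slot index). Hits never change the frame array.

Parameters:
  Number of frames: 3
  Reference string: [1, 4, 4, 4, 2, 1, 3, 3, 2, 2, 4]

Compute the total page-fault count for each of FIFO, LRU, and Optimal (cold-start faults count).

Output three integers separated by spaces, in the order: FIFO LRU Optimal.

Answer: 4 5 4

Derivation:
--- FIFO ---
  step 0: ref 1 -> FAULT, frames=[1,-,-] (faults so far: 1)
  step 1: ref 4 -> FAULT, frames=[1,4,-] (faults so far: 2)
  step 2: ref 4 -> HIT, frames=[1,4,-] (faults so far: 2)
  step 3: ref 4 -> HIT, frames=[1,4,-] (faults so far: 2)
  step 4: ref 2 -> FAULT, frames=[1,4,2] (faults so far: 3)
  step 5: ref 1 -> HIT, frames=[1,4,2] (faults so far: 3)
  step 6: ref 3 -> FAULT, evict 1, frames=[3,4,2] (faults so far: 4)
  step 7: ref 3 -> HIT, frames=[3,4,2] (faults so far: 4)
  step 8: ref 2 -> HIT, frames=[3,4,2] (faults so far: 4)
  step 9: ref 2 -> HIT, frames=[3,4,2] (faults so far: 4)
  step 10: ref 4 -> HIT, frames=[3,4,2] (faults so far: 4)
  FIFO total faults: 4
--- LRU ---
  step 0: ref 1 -> FAULT, frames=[1,-,-] (faults so far: 1)
  step 1: ref 4 -> FAULT, frames=[1,4,-] (faults so far: 2)
  step 2: ref 4 -> HIT, frames=[1,4,-] (faults so far: 2)
  step 3: ref 4 -> HIT, frames=[1,4,-] (faults so far: 2)
  step 4: ref 2 -> FAULT, frames=[1,4,2] (faults so far: 3)
  step 5: ref 1 -> HIT, frames=[1,4,2] (faults so far: 3)
  step 6: ref 3 -> FAULT, evict 4, frames=[1,3,2] (faults so far: 4)
  step 7: ref 3 -> HIT, frames=[1,3,2] (faults so far: 4)
  step 8: ref 2 -> HIT, frames=[1,3,2] (faults so far: 4)
  step 9: ref 2 -> HIT, frames=[1,3,2] (faults so far: 4)
  step 10: ref 4 -> FAULT, evict 1, frames=[4,3,2] (faults so far: 5)
  LRU total faults: 5
--- Optimal ---
  step 0: ref 1 -> FAULT, frames=[1,-,-] (faults so far: 1)
  step 1: ref 4 -> FAULT, frames=[1,4,-] (faults so far: 2)
  step 2: ref 4 -> HIT, frames=[1,4,-] (faults so far: 2)
  step 3: ref 4 -> HIT, frames=[1,4,-] (faults so far: 2)
  step 4: ref 2 -> FAULT, frames=[1,4,2] (faults so far: 3)
  step 5: ref 1 -> HIT, frames=[1,4,2] (faults so far: 3)
  step 6: ref 3 -> FAULT, evict 1, frames=[3,4,2] (faults so far: 4)
  step 7: ref 3 -> HIT, frames=[3,4,2] (faults so far: 4)
  step 8: ref 2 -> HIT, frames=[3,4,2] (faults so far: 4)
  step 9: ref 2 -> HIT, frames=[3,4,2] (faults so far: 4)
  step 10: ref 4 -> HIT, frames=[3,4,2] (faults so far: 4)
  Optimal total faults: 4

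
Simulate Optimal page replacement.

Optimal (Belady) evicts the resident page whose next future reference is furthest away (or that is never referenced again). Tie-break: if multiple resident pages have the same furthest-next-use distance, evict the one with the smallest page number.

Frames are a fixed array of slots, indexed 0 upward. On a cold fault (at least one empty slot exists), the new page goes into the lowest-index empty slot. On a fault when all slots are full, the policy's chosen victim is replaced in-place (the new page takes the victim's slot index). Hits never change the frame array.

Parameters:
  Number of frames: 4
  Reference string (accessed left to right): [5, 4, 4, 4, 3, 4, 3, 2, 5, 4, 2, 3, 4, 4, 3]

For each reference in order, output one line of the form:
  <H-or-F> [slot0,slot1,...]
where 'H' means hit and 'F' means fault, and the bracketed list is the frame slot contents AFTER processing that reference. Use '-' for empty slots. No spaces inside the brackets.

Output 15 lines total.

F [5,-,-,-]
F [5,4,-,-]
H [5,4,-,-]
H [5,4,-,-]
F [5,4,3,-]
H [5,4,3,-]
H [5,4,3,-]
F [5,4,3,2]
H [5,4,3,2]
H [5,4,3,2]
H [5,4,3,2]
H [5,4,3,2]
H [5,4,3,2]
H [5,4,3,2]
H [5,4,3,2]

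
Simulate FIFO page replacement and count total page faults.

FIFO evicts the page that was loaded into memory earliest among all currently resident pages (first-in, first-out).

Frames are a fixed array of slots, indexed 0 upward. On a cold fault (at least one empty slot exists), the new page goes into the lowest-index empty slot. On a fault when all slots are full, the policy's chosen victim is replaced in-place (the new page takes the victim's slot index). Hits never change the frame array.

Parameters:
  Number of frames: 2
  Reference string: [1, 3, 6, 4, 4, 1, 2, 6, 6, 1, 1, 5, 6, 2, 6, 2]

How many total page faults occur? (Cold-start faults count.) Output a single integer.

Answer: 11

Derivation:
Step 0: ref 1 → FAULT, frames=[1,-]
Step 1: ref 3 → FAULT, frames=[1,3]
Step 2: ref 6 → FAULT (evict 1), frames=[6,3]
Step 3: ref 4 → FAULT (evict 3), frames=[6,4]
Step 4: ref 4 → HIT, frames=[6,4]
Step 5: ref 1 → FAULT (evict 6), frames=[1,4]
Step 6: ref 2 → FAULT (evict 4), frames=[1,2]
Step 7: ref 6 → FAULT (evict 1), frames=[6,2]
Step 8: ref 6 → HIT, frames=[6,2]
Step 9: ref 1 → FAULT (evict 2), frames=[6,1]
Step 10: ref 1 → HIT, frames=[6,1]
Step 11: ref 5 → FAULT (evict 6), frames=[5,1]
Step 12: ref 6 → FAULT (evict 1), frames=[5,6]
Step 13: ref 2 → FAULT (evict 5), frames=[2,6]
Step 14: ref 6 → HIT, frames=[2,6]
Step 15: ref 2 → HIT, frames=[2,6]
Total faults: 11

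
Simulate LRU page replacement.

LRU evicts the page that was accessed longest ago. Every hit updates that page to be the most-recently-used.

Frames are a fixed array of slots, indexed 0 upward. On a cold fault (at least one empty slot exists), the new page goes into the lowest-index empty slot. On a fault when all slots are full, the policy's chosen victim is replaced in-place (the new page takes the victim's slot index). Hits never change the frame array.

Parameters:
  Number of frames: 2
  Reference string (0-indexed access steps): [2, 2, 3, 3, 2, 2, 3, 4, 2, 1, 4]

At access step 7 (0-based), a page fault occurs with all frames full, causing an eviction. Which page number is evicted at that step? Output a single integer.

Answer: 2

Derivation:
Step 0: ref 2 -> FAULT, frames=[2,-]
Step 1: ref 2 -> HIT, frames=[2,-]
Step 2: ref 3 -> FAULT, frames=[2,3]
Step 3: ref 3 -> HIT, frames=[2,3]
Step 4: ref 2 -> HIT, frames=[2,3]
Step 5: ref 2 -> HIT, frames=[2,3]
Step 6: ref 3 -> HIT, frames=[2,3]
Step 7: ref 4 -> FAULT, evict 2, frames=[4,3]
At step 7: evicted page 2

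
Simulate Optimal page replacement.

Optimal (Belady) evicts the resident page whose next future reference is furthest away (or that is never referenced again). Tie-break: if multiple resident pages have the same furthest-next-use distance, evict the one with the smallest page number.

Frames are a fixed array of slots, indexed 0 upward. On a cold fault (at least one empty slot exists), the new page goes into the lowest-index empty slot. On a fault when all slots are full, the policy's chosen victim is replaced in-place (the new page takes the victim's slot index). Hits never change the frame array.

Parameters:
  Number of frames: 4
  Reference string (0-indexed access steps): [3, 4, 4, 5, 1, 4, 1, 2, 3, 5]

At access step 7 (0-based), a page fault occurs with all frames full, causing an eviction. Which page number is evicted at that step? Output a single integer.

Step 0: ref 3 -> FAULT, frames=[3,-,-,-]
Step 1: ref 4 -> FAULT, frames=[3,4,-,-]
Step 2: ref 4 -> HIT, frames=[3,4,-,-]
Step 3: ref 5 -> FAULT, frames=[3,4,5,-]
Step 4: ref 1 -> FAULT, frames=[3,4,5,1]
Step 5: ref 4 -> HIT, frames=[3,4,5,1]
Step 6: ref 1 -> HIT, frames=[3,4,5,1]
Step 7: ref 2 -> FAULT, evict 1, frames=[3,4,5,2]
At step 7: evicted page 1

Answer: 1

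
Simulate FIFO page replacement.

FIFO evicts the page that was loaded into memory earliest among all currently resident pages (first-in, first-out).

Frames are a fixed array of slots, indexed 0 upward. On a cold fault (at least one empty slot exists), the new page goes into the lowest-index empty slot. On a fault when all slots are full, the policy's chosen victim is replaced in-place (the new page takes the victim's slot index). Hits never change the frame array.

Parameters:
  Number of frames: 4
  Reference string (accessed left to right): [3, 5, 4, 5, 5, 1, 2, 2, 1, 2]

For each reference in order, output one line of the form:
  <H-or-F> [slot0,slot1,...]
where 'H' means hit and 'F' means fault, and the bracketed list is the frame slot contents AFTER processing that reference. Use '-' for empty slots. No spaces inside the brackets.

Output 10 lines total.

F [3,-,-,-]
F [3,5,-,-]
F [3,5,4,-]
H [3,5,4,-]
H [3,5,4,-]
F [3,5,4,1]
F [2,5,4,1]
H [2,5,4,1]
H [2,5,4,1]
H [2,5,4,1]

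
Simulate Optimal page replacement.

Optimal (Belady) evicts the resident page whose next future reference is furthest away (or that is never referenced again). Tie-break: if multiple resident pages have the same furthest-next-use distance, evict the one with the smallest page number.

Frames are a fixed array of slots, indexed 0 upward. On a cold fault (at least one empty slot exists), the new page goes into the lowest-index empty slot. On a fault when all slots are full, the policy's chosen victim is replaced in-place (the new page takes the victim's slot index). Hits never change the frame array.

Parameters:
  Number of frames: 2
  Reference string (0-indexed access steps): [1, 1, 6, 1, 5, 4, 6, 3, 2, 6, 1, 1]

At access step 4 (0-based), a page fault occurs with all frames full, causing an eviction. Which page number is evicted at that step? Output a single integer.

Step 0: ref 1 -> FAULT, frames=[1,-]
Step 1: ref 1 -> HIT, frames=[1,-]
Step 2: ref 6 -> FAULT, frames=[1,6]
Step 3: ref 1 -> HIT, frames=[1,6]
Step 4: ref 5 -> FAULT, evict 1, frames=[5,6]
At step 4: evicted page 1

Answer: 1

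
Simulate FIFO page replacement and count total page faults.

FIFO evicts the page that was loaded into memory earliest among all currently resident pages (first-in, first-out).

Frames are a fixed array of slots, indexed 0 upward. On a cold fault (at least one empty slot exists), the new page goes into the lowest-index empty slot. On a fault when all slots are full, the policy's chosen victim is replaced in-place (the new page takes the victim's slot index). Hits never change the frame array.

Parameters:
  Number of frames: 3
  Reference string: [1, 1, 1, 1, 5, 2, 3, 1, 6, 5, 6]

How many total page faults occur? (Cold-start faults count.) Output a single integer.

Step 0: ref 1 → FAULT, frames=[1,-,-]
Step 1: ref 1 → HIT, frames=[1,-,-]
Step 2: ref 1 → HIT, frames=[1,-,-]
Step 3: ref 1 → HIT, frames=[1,-,-]
Step 4: ref 5 → FAULT, frames=[1,5,-]
Step 5: ref 2 → FAULT, frames=[1,5,2]
Step 6: ref 3 → FAULT (evict 1), frames=[3,5,2]
Step 7: ref 1 → FAULT (evict 5), frames=[3,1,2]
Step 8: ref 6 → FAULT (evict 2), frames=[3,1,6]
Step 9: ref 5 → FAULT (evict 3), frames=[5,1,6]
Step 10: ref 6 → HIT, frames=[5,1,6]
Total faults: 7

Answer: 7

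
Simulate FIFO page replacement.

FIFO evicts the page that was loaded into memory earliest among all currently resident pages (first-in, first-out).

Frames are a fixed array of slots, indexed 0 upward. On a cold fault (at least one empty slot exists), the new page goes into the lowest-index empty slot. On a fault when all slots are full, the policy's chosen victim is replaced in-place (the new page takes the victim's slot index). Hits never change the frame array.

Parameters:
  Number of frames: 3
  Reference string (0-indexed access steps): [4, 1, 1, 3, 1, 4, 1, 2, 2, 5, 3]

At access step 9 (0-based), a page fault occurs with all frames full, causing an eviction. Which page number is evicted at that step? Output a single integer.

Answer: 1

Derivation:
Step 0: ref 4 -> FAULT, frames=[4,-,-]
Step 1: ref 1 -> FAULT, frames=[4,1,-]
Step 2: ref 1 -> HIT, frames=[4,1,-]
Step 3: ref 3 -> FAULT, frames=[4,1,3]
Step 4: ref 1 -> HIT, frames=[4,1,3]
Step 5: ref 4 -> HIT, frames=[4,1,3]
Step 6: ref 1 -> HIT, frames=[4,1,3]
Step 7: ref 2 -> FAULT, evict 4, frames=[2,1,3]
Step 8: ref 2 -> HIT, frames=[2,1,3]
Step 9: ref 5 -> FAULT, evict 1, frames=[2,5,3]
At step 9: evicted page 1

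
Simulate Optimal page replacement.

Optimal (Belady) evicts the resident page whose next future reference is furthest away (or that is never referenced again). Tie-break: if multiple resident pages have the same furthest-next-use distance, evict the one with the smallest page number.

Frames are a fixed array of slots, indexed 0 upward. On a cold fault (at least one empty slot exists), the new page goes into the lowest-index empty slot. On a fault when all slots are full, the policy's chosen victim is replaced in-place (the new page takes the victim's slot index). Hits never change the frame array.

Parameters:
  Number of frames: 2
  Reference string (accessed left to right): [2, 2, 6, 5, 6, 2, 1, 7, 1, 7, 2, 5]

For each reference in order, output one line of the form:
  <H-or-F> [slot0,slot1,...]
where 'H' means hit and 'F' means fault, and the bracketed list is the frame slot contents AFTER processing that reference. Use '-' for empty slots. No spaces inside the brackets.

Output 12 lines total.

F [2,-]
H [2,-]
F [2,6]
F [5,6]
H [5,6]
F [5,2]
F [1,2]
F [1,7]
H [1,7]
H [1,7]
F [2,7]
F [5,7]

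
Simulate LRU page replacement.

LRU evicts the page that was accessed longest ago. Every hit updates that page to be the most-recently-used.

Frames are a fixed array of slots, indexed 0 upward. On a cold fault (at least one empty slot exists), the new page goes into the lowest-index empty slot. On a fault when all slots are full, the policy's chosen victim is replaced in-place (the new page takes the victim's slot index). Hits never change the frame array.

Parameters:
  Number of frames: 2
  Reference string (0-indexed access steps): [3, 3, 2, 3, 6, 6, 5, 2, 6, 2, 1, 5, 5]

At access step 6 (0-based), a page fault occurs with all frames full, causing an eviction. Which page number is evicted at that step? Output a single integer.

Step 0: ref 3 -> FAULT, frames=[3,-]
Step 1: ref 3 -> HIT, frames=[3,-]
Step 2: ref 2 -> FAULT, frames=[3,2]
Step 3: ref 3 -> HIT, frames=[3,2]
Step 4: ref 6 -> FAULT, evict 2, frames=[3,6]
Step 5: ref 6 -> HIT, frames=[3,6]
Step 6: ref 5 -> FAULT, evict 3, frames=[5,6]
At step 6: evicted page 3

Answer: 3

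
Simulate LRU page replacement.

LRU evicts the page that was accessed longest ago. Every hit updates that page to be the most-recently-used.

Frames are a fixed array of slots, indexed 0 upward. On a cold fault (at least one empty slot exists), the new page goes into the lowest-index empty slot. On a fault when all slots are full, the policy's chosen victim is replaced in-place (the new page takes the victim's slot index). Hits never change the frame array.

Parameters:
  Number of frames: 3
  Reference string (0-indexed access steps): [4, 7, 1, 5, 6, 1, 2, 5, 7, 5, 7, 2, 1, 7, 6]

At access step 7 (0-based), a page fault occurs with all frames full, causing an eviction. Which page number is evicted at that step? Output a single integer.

Step 0: ref 4 -> FAULT, frames=[4,-,-]
Step 1: ref 7 -> FAULT, frames=[4,7,-]
Step 2: ref 1 -> FAULT, frames=[4,7,1]
Step 3: ref 5 -> FAULT, evict 4, frames=[5,7,1]
Step 4: ref 6 -> FAULT, evict 7, frames=[5,6,1]
Step 5: ref 1 -> HIT, frames=[5,6,1]
Step 6: ref 2 -> FAULT, evict 5, frames=[2,6,1]
Step 7: ref 5 -> FAULT, evict 6, frames=[2,5,1]
At step 7: evicted page 6

Answer: 6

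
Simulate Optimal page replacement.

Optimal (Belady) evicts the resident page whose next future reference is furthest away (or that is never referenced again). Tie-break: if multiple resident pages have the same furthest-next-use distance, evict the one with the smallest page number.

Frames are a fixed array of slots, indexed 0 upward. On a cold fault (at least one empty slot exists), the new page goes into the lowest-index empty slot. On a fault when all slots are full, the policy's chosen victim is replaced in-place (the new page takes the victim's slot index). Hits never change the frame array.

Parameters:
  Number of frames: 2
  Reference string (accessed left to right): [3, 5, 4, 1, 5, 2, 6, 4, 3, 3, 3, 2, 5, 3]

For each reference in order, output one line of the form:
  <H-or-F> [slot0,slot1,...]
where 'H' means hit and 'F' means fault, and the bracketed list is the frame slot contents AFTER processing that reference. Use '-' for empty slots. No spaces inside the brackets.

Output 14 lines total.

F [3,-]
F [3,5]
F [4,5]
F [1,5]
H [1,5]
F [2,5]
F [2,6]
F [2,4]
F [2,3]
H [2,3]
H [2,3]
H [2,3]
F [5,3]
H [5,3]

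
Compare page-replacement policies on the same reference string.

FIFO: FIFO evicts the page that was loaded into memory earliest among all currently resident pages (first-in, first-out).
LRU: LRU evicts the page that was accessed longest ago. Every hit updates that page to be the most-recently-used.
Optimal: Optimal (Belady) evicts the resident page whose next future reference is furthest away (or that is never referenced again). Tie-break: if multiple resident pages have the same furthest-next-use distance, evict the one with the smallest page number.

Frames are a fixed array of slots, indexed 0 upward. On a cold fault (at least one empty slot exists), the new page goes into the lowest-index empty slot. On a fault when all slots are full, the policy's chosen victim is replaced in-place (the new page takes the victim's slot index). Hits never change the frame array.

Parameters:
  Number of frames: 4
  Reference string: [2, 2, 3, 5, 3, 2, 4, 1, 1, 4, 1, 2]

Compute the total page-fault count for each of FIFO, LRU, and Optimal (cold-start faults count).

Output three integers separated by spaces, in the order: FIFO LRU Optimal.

--- FIFO ---
  step 0: ref 2 -> FAULT, frames=[2,-,-,-] (faults so far: 1)
  step 1: ref 2 -> HIT, frames=[2,-,-,-] (faults so far: 1)
  step 2: ref 3 -> FAULT, frames=[2,3,-,-] (faults so far: 2)
  step 3: ref 5 -> FAULT, frames=[2,3,5,-] (faults so far: 3)
  step 4: ref 3 -> HIT, frames=[2,3,5,-] (faults so far: 3)
  step 5: ref 2 -> HIT, frames=[2,3,5,-] (faults so far: 3)
  step 6: ref 4 -> FAULT, frames=[2,3,5,4] (faults so far: 4)
  step 7: ref 1 -> FAULT, evict 2, frames=[1,3,5,4] (faults so far: 5)
  step 8: ref 1 -> HIT, frames=[1,3,5,4] (faults so far: 5)
  step 9: ref 4 -> HIT, frames=[1,3,5,4] (faults so far: 5)
  step 10: ref 1 -> HIT, frames=[1,3,5,4] (faults so far: 5)
  step 11: ref 2 -> FAULT, evict 3, frames=[1,2,5,4] (faults so far: 6)
  FIFO total faults: 6
--- LRU ---
  step 0: ref 2 -> FAULT, frames=[2,-,-,-] (faults so far: 1)
  step 1: ref 2 -> HIT, frames=[2,-,-,-] (faults so far: 1)
  step 2: ref 3 -> FAULT, frames=[2,3,-,-] (faults so far: 2)
  step 3: ref 5 -> FAULT, frames=[2,3,5,-] (faults so far: 3)
  step 4: ref 3 -> HIT, frames=[2,3,5,-] (faults so far: 3)
  step 5: ref 2 -> HIT, frames=[2,3,5,-] (faults so far: 3)
  step 6: ref 4 -> FAULT, frames=[2,3,5,4] (faults so far: 4)
  step 7: ref 1 -> FAULT, evict 5, frames=[2,3,1,4] (faults so far: 5)
  step 8: ref 1 -> HIT, frames=[2,3,1,4] (faults so far: 5)
  step 9: ref 4 -> HIT, frames=[2,3,1,4] (faults so far: 5)
  step 10: ref 1 -> HIT, frames=[2,3,1,4] (faults so far: 5)
  step 11: ref 2 -> HIT, frames=[2,3,1,4] (faults so far: 5)
  LRU total faults: 5
--- Optimal ---
  step 0: ref 2 -> FAULT, frames=[2,-,-,-] (faults so far: 1)
  step 1: ref 2 -> HIT, frames=[2,-,-,-] (faults so far: 1)
  step 2: ref 3 -> FAULT, frames=[2,3,-,-] (faults so far: 2)
  step 3: ref 5 -> FAULT, frames=[2,3,5,-] (faults so far: 3)
  step 4: ref 3 -> HIT, frames=[2,3,5,-] (faults so far: 3)
  step 5: ref 2 -> HIT, frames=[2,3,5,-] (faults so far: 3)
  step 6: ref 4 -> FAULT, frames=[2,3,5,4] (faults so far: 4)
  step 7: ref 1 -> FAULT, evict 3, frames=[2,1,5,4] (faults so far: 5)
  step 8: ref 1 -> HIT, frames=[2,1,5,4] (faults so far: 5)
  step 9: ref 4 -> HIT, frames=[2,1,5,4] (faults so far: 5)
  step 10: ref 1 -> HIT, frames=[2,1,5,4] (faults so far: 5)
  step 11: ref 2 -> HIT, frames=[2,1,5,4] (faults so far: 5)
  Optimal total faults: 5

Answer: 6 5 5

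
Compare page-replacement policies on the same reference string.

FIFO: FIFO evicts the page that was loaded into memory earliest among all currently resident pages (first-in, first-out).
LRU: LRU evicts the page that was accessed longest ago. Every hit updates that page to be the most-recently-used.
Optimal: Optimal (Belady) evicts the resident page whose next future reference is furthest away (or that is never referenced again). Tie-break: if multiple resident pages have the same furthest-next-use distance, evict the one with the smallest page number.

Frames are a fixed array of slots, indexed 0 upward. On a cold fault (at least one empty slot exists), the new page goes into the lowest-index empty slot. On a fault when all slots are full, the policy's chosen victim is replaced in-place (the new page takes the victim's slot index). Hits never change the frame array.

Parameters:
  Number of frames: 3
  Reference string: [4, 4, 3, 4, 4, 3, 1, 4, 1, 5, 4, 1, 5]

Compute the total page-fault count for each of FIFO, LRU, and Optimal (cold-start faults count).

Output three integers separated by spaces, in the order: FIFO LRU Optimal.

Answer: 5 4 4

Derivation:
--- FIFO ---
  step 0: ref 4 -> FAULT, frames=[4,-,-] (faults so far: 1)
  step 1: ref 4 -> HIT, frames=[4,-,-] (faults so far: 1)
  step 2: ref 3 -> FAULT, frames=[4,3,-] (faults so far: 2)
  step 3: ref 4 -> HIT, frames=[4,3,-] (faults so far: 2)
  step 4: ref 4 -> HIT, frames=[4,3,-] (faults so far: 2)
  step 5: ref 3 -> HIT, frames=[4,3,-] (faults so far: 2)
  step 6: ref 1 -> FAULT, frames=[4,3,1] (faults so far: 3)
  step 7: ref 4 -> HIT, frames=[4,3,1] (faults so far: 3)
  step 8: ref 1 -> HIT, frames=[4,3,1] (faults so far: 3)
  step 9: ref 5 -> FAULT, evict 4, frames=[5,3,1] (faults so far: 4)
  step 10: ref 4 -> FAULT, evict 3, frames=[5,4,1] (faults so far: 5)
  step 11: ref 1 -> HIT, frames=[5,4,1] (faults so far: 5)
  step 12: ref 5 -> HIT, frames=[5,4,1] (faults so far: 5)
  FIFO total faults: 5
--- LRU ---
  step 0: ref 4 -> FAULT, frames=[4,-,-] (faults so far: 1)
  step 1: ref 4 -> HIT, frames=[4,-,-] (faults so far: 1)
  step 2: ref 3 -> FAULT, frames=[4,3,-] (faults so far: 2)
  step 3: ref 4 -> HIT, frames=[4,3,-] (faults so far: 2)
  step 4: ref 4 -> HIT, frames=[4,3,-] (faults so far: 2)
  step 5: ref 3 -> HIT, frames=[4,3,-] (faults so far: 2)
  step 6: ref 1 -> FAULT, frames=[4,3,1] (faults so far: 3)
  step 7: ref 4 -> HIT, frames=[4,3,1] (faults so far: 3)
  step 8: ref 1 -> HIT, frames=[4,3,1] (faults so far: 3)
  step 9: ref 5 -> FAULT, evict 3, frames=[4,5,1] (faults so far: 4)
  step 10: ref 4 -> HIT, frames=[4,5,1] (faults so far: 4)
  step 11: ref 1 -> HIT, frames=[4,5,1] (faults so far: 4)
  step 12: ref 5 -> HIT, frames=[4,5,1] (faults so far: 4)
  LRU total faults: 4
--- Optimal ---
  step 0: ref 4 -> FAULT, frames=[4,-,-] (faults so far: 1)
  step 1: ref 4 -> HIT, frames=[4,-,-] (faults so far: 1)
  step 2: ref 3 -> FAULT, frames=[4,3,-] (faults so far: 2)
  step 3: ref 4 -> HIT, frames=[4,3,-] (faults so far: 2)
  step 4: ref 4 -> HIT, frames=[4,3,-] (faults so far: 2)
  step 5: ref 3 -> HIT, frames=[4,3,-] (faults so far: 2)
  step 6: ref 1 -> FAULT, frames=[4,3,1] (faults so far: 3)
  step 7: ref 4 -> HIT, frames=[4,3,1] (faults so far: 3)
  step 8: ref 1 -> HIT, frames=[4,3,1] (faults so far: 3)
  step 9: ref 5 -> FAULT, evict 3, frames=[4,5,1] (faults so far: 4)
  step 10: ref 4 -> HIT, frames=[4,5,1] (faults so far: 4)
  step 11: ref 1 -> HIT, frames=[4,5,1] (faults so far: 4)
  step 12: ref 5 -> HIT, frames=[4,5,1] (faults so far: 4)
  Optimal total faults: 4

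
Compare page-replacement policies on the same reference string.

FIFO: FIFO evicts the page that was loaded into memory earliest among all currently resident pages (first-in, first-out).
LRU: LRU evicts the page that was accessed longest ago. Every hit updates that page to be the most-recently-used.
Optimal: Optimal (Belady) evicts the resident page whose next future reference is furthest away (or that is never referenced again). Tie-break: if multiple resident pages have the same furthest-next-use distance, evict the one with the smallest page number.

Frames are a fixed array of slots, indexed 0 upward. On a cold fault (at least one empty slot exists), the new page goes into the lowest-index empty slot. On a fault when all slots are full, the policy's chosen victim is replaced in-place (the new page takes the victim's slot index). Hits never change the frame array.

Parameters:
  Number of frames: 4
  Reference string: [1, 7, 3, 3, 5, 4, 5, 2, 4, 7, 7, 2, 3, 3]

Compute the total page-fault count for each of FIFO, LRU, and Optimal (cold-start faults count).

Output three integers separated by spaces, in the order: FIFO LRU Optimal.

Answer: 8 8 6

Derivation:
--- FIFO ---
  step 0: ref 1 -> FAULT, frames=[1,-,-,-] (faults so far: 1)
  step 1: ref 7 -> FAULT, frames=[1,7,-,-] (faults so far: 2)
  step 2: ref 3 -> FAULT, frames=[1,7,3,-] (faults so far: 3)
  step 3: ref 3 -> HIT, frames=[1,7,3,-] (faults so far: 3)
  step 4: ref 5 -> FAULT, frames=[1,7,3,5] (faults so far: 4)
  step 5: ref 4 -> FAULT, evict 1, frames=[4,7,3,5] (faults so far: 5)
  step 6: ref 5 -> HIT, frames=[4,7,3,5] (faults so far: 5)
  step 7: ref 2 -> FAULT, evict 7, frames=[4,2,3,5] (faults so far: 6)
  step 8: ref 4 -> HIT, frames=[4,2,3,5] (faults so far: 6)
  step 9: ref 7 -> FAULT, evict 3, frames=[4,2,7,5] (faults so far: 7)
  step 10: ref 7 -> HIT, frames=[4,2,7,5] (faults so far: 7)
  step 11: ref 2 -> HIT, frames=[4,2,7,5] (faults so far: 7)
  step 12: ref 3 -> FAULT, evict 5, frames=[4,2,7,3] (faults so far: 8)
  step 13: ref 3 -> HIT, frames=[4,2,7,3] (faults so far: 8)
  FIFO total faults: 8
--- LRU ---
  step 0: ref 1 -> FAULT, frames=[1,-,-,-] (faults so far: 1)
  step 1: ref 7 -> FAULT, frames=[1,7,-,-] (faults so far: 2)
  step 2: ref 3 -> FAULT, frames=[1,7,3,-] (faults so far: 3)
  step 3: ref 3 -> HIT, frames=[1,7,3,-] (faults so far: 3)
  step 4: ref 5 -> FAULT, frames=[1,7,3,5] (faults so far: 4)
  step 5: ref 4 -> FAULT, evict 1, frames=[4,7,3,5] (faults so far: 5)
  step 6: ref 5 -> HIT, frames=[4,7,3,5] (faults so far: 5)
  step 7: ref 2 -> FAULT, evict 7, frames=[4,2,3,5] (faults so far: 6)
  step 8: ref 4 -> HIT, frames=[4,2,3,5] (faults so far: 6)
  step 9: ref 7 -> FAULT, evict 3, frames=[4,2,7,5] (faults so far: 7)
  step 10: ref 7 -> HIT, frames=[4,2,7,5] (faults so far: 7)
  step 11: ref 2 -> HIT, frames=[4,2,7,5] (faults so far: 7)
  step 12: ref 3 -> FAULT, evict 5, frames=[4,2,7,3] (faults so far: 8)
  step 13: ref 3 -> HIT, frames=[4,2,7,3] (faults so far: 8)
  LRU total faults: 8
--- Optimal ---
  step 0: ref 1 -> FAULT, frames=[1,-,-,-] (faults so far: 1)
  step 1: ref 7 -> FAULT, frames=[1,7,-,-] (faults so far: 2)
  step 2: ref 3 -> FAULT, frames=[1,7,3,-] (faults so far: 3)
  step 3: ref 3 -> HIT, frames=[1,7,3,-] (faults so far: 3)
  step 4: ref 5 -> FAULT, frames=[1,7,3,5] (faults so far: 4)
  step 5: ref 4 -> FAULT, evict 1, frames=[4,7,3,5] (faults so far: 5)
  step 6: ref 5 -> HIT, frames=[4,7,3,5] (faults so far: 5)
  step 7: ref 2 -> FAULT, evict 5, frames=[4,7,3,2] (faults so far: 6)
  step 8: ref 4 -> HIT, frames=[4,7,3,2] (faults so far: 6)
  step 9: ref 7 -> HIT, frames=[4,7,3,2] (faults so far: 6)
  step 10: ref 7 -> HIT, frames=[4,7,3,2] (faults so far: 6)
  step 11: ref 2 -> HIT, frames=[4,7,3,2] (faults so far: 6)
  step 12: ref 3 -> HIT, frames=[4,7,3,2] (faults so far: 6)
  step 13: ref 3 -> HIT, frames=[4,7,3,2] (faults so far: 6)
  Optimal total faults: 6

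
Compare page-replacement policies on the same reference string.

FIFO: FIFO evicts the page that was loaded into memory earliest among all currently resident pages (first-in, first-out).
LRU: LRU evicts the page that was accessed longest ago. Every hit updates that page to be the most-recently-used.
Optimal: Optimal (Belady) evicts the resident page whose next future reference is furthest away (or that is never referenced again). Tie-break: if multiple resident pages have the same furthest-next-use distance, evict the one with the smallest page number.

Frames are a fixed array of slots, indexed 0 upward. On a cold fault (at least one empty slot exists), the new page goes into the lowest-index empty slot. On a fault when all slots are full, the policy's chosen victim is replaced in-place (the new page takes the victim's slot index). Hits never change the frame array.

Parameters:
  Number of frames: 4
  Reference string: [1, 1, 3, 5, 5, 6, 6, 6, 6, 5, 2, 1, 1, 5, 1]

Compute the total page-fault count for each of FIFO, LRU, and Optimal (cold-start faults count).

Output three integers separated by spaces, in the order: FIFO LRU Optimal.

--- FIFO ---
  step 0: ref 1 -> FAULT, frames=[1,-,-,-] (faults so far: 1)
  step 1: ref 1 -> HIT, frames=[1,-,-,-] (faults so far: 1)
  step 2: ref 3 -> FAULT, frames=[1,3,-,-] (faults so far: 2)
  step 3: ref 5 -> FAULT, frames=[1,3,5,-] (faults so far: 3)
  step 4: ref 5 -> HIT, frames=[1,3,5,-] (faults so far: 3)
  step 5: ref 6 -> FAULT, frames=[1,3,5,6] (faults so far: 4)
  step 6: ref 6 -> HIT, frames=[1,3,5,6] (faults so far: 4)
  step 7: ref 6 -> HIT, frames=[1,3,5,6] (faults so far: 4)
  step 8: ref 6 -> HIT, frames=[1,3,5,6] (faults so far: 4)
  step 9: ref 5 -> HIT, frames=[1,3,5,6] (faults so far: 4)
  step 10: ref 2 -> FAULT, evict 1, frames=[2,3,5,6] (faults so far: 5)
  step 11: ref 1 -> FAULT, evict 3, frames=[2,1,5,6] (faults so far: 6)
  step 12: ref 1 -> HIT, frames=[2,1,5,6] (faults so far: 6)
  step 13: ref 5 -> HIT, frames=[2,1,5,6] (faults so far: 6)
  step 14: ref 1 -> HIT, frames=[2,1,5,6] (faults so far: 6)
  FIFO total faults: 6
--- LRU ---
  step 0: ref 1 -> FAULT, frames=[1,-,-,-] (faults so far: 1)
  step 1: ref 1 -> HIT, frames=[1,-,-,-] (faults so far: 1)
  step 2: ref 3 -> FAULT, frames=[1,3,-,-] (faults so far: 2)
  step 3: ref 5 -> FAULT, frames=[1,3,5,-] (faults so far: 3)
  step 4: ref 5 -> HIT, frames=[1,3,5,-] (faults so far: 3)
  step 5: ref 6 -> FAULT, frames=[1,3,5,6] (faults so far: 4)
  step 6: ref 6 -> HIT, frames=[1,3,5,6] (faults so far: 4)
  step 7: ref 6 -> HIT, frames=[1,3,5,6] (faults so far: 4)
  step 8: ref 6 -> HIT, frames=[1,3,5,6] (faults so far: 4)
  step 9: ref 5 -> HIT, frames=[1,3,5,6] (faults so far: 4)
  step 10: ref 2 -> FAULT, evict 1, frames=[2,3,5,6] (faults so far: 5)
  step 11: ref 1 -> FAULT, evict 3, frames=[2,1,5,6] (faults so far: 6)
  step 12: ref 1 -> HIT, frames=[2,1,5,6] (faults so far: 6)
  step 13: ref 5 -> HIT, frames=[2,1,5,6] (faults so far: 6)
  step 14: ref 1 -> HIT, frames=[2,1,5,6] (faults so far: 6)
  LRU total faults: 6
--- Optimal ---
  step 0: ref 1 -> FAULT, frames=[1,-,-,-] (faults so far: 1)
  step 1: ref 1 -> HIT, frames=[1,-,-,-] (faults so far: 1)
  step 2: ref 3 -> FAULT, frames=[1,3,-,-] (faults so far: 2)
  step 3: ref 5 -> FAULT, frames=[1,3,5,-] (faults so far: 3)
  step 4: ref 5 -> HIT, frames=[1,3,5,-] (faults so far: 3)
  step 5: ref 6 -> FAULT, frames=[1,3,5,6] (faults so far: 4)
  step 6: ref 6 -> HIT, frames=[1,3,5,6] (faults so far: 4)
  step 7: ref 6 -> HIT, frames=[1,3,5,6] (faults so far: 4)
  step 8: ref 6 -> HIT, frames=[1,3,5,6] (faults so far: 4)
  step 9: ref 5 -> HIT, frames=[1,3,5,6] (faults so far: 4)
  step 10: ref 2 -> FAULT, evict 3, frames=[1,2,5,6] (faults so far: 5)
  step 11: ref 1 -> HIT, frames=[1,2,5,6] (faults so far: 5)
  step 12: ref 1 -> HIT, frames=[1,2,5,6] (faults so far: 5)
  step 13: ref 5 -> HIT, frames=[1,2,5,6] (faults so far: 5)
  step 14: ref 1 -> HIT, frames=[1,2,5,6] (faults so far: 5)
  Optimal total faults: 5

Answer: 6 6 5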